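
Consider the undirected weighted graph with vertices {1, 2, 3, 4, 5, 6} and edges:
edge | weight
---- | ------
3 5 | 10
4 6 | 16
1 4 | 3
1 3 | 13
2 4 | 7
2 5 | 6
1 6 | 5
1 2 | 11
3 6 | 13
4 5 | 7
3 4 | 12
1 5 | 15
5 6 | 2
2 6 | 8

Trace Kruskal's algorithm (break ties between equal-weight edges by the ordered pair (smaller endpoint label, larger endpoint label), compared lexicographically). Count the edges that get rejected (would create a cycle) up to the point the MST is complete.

3

Kruskal's algorithm — process edges by increasing weight (ties by edge label):
5 6 (2): add — endpoints in different components.
1 4 (3): add — endpoints in different components.
1 6 (5): add — endpoints in different components.
2 5 (6): add — endpoints in different components.
2 4 (7): skip — 2 and 4 already connected.
4 5 (7): skip — 4 and 5 already connected.
2 6 (8): skip — 2 and 6 already connected.
3 5 (10): add — endpoints in different components.
Edges rejected before the tree was complete: 3.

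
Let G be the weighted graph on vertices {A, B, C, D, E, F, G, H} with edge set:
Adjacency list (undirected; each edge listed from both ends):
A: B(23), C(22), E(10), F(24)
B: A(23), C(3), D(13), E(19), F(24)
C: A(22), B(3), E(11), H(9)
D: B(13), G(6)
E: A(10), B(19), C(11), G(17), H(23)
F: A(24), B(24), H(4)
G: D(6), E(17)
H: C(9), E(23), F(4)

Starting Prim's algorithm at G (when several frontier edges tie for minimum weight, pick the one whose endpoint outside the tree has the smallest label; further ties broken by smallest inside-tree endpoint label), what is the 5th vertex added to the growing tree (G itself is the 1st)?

H

Grow the tree from G using Prim:
Step 1: cheapest edge leaving the tree is D G (6); add D.
Step 2: cheapest edge leaving the tree is B D (13); add B.
Step 3: cheapest edge leaving the tree is B C (3); add C.
Step 4: cheapest edge leaving the tree is C H (9); add H.
Step 5: cheapest edge leaving the tree is F H (4); add F.
Step 6: cheapest edge leaving the tree is C E (11); add E.
Step 7: cheapest edge leaving the tree is A E (10); add A.
Vertex order: G, D, B, C, H, F, E, A. The 5th vertex is H.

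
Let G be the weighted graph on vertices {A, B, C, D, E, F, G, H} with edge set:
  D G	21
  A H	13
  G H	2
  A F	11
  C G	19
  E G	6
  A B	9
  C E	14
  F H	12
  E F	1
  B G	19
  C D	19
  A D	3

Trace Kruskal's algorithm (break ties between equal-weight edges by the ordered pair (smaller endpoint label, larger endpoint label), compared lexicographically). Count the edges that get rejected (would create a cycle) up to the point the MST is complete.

Kruskal: consider edges lightest-first.
E F (1): add — endpoints in different components.
G H (2): add — endpoints in different components.
A D (3): add — endpoints in different components.
E G (6): add — endpoints in different components.
A B (9): add — endpoints in different components.
A F (11): add — endpoints in different components.
F H (12): skip — F and H already connected.
A H (13): skip — A and H already connected.
C E (14): add — endpoints in different components.
Edges rejected before the tree was complete: 2.

2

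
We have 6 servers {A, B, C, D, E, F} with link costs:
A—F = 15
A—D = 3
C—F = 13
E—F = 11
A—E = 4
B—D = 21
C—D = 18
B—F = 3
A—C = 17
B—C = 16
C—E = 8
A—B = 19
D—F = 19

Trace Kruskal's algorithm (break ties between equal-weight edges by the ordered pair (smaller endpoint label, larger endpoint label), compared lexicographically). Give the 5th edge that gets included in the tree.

E-F

Kruskal's algorithm — process edges by increasing weight (ties by edge label):
A—D (3): add. Components now {A,D} {B} {C} {E} {F}
B—F (3): add. Components now {A,D} {B,F} {C} {E}
A—E (4): add. Components now {A,D,E} {B,F} {C}
C—E (8): add. Components now {A,C,D,E} {B,F}
E—F (11): add. Components now {A,B,C,D,E,F}
The 5th edge added is E—F.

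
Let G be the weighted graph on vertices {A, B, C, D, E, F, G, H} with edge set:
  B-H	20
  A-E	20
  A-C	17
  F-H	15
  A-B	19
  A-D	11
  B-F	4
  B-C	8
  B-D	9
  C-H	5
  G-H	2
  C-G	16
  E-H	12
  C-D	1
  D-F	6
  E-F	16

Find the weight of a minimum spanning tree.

Kruskal: consider edges lightest-first.
C-D (1): add — endpoints in different components.
G-H (2): add — endpoints in different components.
B-F (4): add — endpoints in different components.
C-H (5): add — endpoints in different components.
D-F (6): add — endpoints in different components.
B-C (8): skip — B and C already connected.
B-D (9): skip — B and D already connected.
A-D (11): add — endpoints in different components.
E-H (12): add — endpoints in different components.
MST edges: C-D, G-H, B-F, C-H, D-F, A-D, E-H; total weight 1+2+4+5+6+11+12 = 41.

41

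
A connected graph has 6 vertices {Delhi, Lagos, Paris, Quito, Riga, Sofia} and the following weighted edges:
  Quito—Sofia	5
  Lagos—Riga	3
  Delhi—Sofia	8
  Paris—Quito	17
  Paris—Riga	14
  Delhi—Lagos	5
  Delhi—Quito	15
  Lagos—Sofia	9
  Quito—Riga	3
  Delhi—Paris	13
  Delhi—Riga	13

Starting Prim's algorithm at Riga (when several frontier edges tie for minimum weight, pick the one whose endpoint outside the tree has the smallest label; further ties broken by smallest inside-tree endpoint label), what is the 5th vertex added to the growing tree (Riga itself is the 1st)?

Prim, starting at Riga.
Step 1: cheapest edge leaving the tree is Lagos—Riga (3); add Lagos.
Step 2: cheapest edge leaving the tree is Quito—Riga (3); add Quito.
Step 3: cheapest edge leaving the tree is Delhi—Lagos (5); add Delhi.
Step 4: cheapest edge leaving the tree is Quito—Sofia (5); add Sofia.
Step 5: cheapest edge leaving the tree is Delhi—Paris (13); add Paris.
Vertex order: Riga, Lagos, Quito, Delhi, Sofia, Paris. The 5th vertex is Sofia.

Sofia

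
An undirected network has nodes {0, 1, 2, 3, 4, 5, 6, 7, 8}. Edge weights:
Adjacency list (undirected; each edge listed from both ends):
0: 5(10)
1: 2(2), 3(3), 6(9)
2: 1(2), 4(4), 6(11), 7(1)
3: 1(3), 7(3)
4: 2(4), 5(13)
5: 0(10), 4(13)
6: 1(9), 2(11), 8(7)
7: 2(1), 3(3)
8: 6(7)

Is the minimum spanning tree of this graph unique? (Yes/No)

Sort edges by weight, then run Kruskal:
2–7 (1): add — endpoints in different components.
1–2 (2): add — endpoints in different components.
1–3 (3): add — endpoints in different components.
3–7 (3): skip — 3 and 7 already connected.
2–4 (4): add — endpoints in different components.
6–8 (7): add — endpoints in different components.
1–6 (9): add — endpoints in different components.
0–5 (10): add — endpoints in different components.
2–6 (11): skip — 2 and 6 already connected.
4–5 (13): add — endpoints in different components.
Non-tree edge 3–7 has weight 3, equal to the heaviest edge on its tree cycle — swapping gives another MST of the same weight. Not unique.

No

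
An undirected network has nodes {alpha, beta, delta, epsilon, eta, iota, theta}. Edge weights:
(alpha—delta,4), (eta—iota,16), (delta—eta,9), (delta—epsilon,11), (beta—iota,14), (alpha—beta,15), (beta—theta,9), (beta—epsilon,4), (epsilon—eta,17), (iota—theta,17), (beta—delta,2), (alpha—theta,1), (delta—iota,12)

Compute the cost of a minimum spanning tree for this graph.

Sort edges by weight, then run Kruskal:
alpha—theta (1): add — endpoints in different components.
beta—delta (2): add — endpoints in different components.
alpha—delta (4): add — endpoints in different components.
beta—epsilon (4): add — endpoints in different components.
beta—theta (9): skip — theta and beta already connected.
delta—eta (9): add — endpoints in different components.
delta—epsilon (11): skip — delta and epsilon already connected.
delta—iota (12): add — endpoints in different components.
MST edges: alpha—theta, beta—delta, alpha—delta, beta—epsilon, delta—eta, delta—iota; total weight 1+2+4+4+9+12 = 32.

32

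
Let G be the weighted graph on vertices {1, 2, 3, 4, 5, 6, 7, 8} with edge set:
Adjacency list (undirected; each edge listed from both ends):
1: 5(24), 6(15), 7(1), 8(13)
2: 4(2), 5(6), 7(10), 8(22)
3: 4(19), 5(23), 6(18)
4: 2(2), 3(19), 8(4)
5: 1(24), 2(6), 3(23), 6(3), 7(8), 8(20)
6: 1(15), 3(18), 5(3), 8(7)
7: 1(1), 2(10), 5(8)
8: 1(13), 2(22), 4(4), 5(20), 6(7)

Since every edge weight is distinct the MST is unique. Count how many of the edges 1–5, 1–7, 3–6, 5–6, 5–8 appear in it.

3

Sort edges by weight, then run Kruskal:
1–7 (1): add — endpoints in different components.
2–4 (2): add — endpoints in different components.
5–6 (3): add — endpoints in different components.
4–8 (4): add — endpoints in different components.
2–5 (6): add — endpoints in different components.
6–8 (7): skip — 6 and 8 already connected.
5–7 (8): add — endpoints in different components.
2–7 (10): skip — 2 and 7 already connected.
1–8 (13): skip — 1 and 8 already connected.
1–6 (15): skip — 1 and 6 already connected.
3–6 (18): add — endpoints in different components.
MST edge set: {1–7, 2–4, 5–6, 4–8, 2–5, 5–7, 3–6}.
Of the listed edges, {1–7, 3–6, 5–6} are in the MST → 3.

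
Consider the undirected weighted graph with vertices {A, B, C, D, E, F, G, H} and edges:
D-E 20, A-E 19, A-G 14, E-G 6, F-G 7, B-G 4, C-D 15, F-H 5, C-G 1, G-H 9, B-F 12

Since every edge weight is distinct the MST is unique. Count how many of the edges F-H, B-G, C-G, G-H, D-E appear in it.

Kruskal's algorithm — process edges by increasing weight (ties by edge label):
C-G (1): add — endpoints in different components.
B-G (4): add — endpoints in different components.
F-H (5): add — endpoints in different components.
E-G (6): add — endpoints in different components.
F-G (7): add — endpoints in different components.
G-H (9): skip — G and H already connected.
B-F (12): skip — B and F already connected.
A-G (14): add — endpoints in different components.
C-D (15): add — endpoints in different components.
MST edge set: {C-G, B-G, F-H, E-G, F-G, A-G, C-D}.
Of the listed edges, {F-H, B-G, C-G} are in the MST → 3.

3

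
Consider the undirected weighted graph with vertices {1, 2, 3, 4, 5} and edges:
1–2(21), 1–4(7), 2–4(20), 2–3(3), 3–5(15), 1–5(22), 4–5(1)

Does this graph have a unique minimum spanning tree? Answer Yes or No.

Sort edges by weight, then run Kruskal:
4–5 (1): add — endpoints in different components.
2–3 (3): add — endpoints in different components.
1–4 (7): add — endpoints in different components.
3–5 (15): add — endpoints in different components.
Every non-tree edge has weight strictly greater than the heaviest edge on the tree path between its endpoints, so the MST is unique.

Yes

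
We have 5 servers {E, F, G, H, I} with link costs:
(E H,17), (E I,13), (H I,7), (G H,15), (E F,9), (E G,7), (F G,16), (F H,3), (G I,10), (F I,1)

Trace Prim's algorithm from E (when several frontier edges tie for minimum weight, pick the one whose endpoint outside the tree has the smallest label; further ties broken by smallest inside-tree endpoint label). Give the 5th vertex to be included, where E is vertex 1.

H

Prim's algorithm from E:
Step 1: frontier [E G 7, E F 9, E I 13, E H 17] → take E G (7); add G.
Step 2: frontier [E F 9, E I 13, E H 17, G I 10, G H 15, F G 16] → take E F (9); add F.
Step 3: frontier [E I 13, E H 17, F I 1, F H 3, G I 10, G H 15] → take F I (1); add I.
Step 4: frontier [E H 17, F H 3, G H 15, H I 7] → take F H (3); add H.
Vertex order: E, G, F, I, H. The 5th vertex is H.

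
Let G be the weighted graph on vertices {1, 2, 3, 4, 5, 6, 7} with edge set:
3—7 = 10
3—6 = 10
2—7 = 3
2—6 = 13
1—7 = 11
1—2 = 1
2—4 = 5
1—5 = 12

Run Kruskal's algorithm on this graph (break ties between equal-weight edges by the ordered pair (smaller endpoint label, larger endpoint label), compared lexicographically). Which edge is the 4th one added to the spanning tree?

3-6

Kruskal: consider edges lightest-first.
1—2 (1): add — endpoints in different components.
2—7 (3): add — endpoints in different components.
2—4 (5): add — endpoints in different components.
3—6 (10): add — endpoints in different components.
3—7 (10): add — endpoints in different components.
1—7 (11): skip — 1 and 7 already connected.
1—5 (12): add — endpoints in different components.
The 4th edge added is 3—6.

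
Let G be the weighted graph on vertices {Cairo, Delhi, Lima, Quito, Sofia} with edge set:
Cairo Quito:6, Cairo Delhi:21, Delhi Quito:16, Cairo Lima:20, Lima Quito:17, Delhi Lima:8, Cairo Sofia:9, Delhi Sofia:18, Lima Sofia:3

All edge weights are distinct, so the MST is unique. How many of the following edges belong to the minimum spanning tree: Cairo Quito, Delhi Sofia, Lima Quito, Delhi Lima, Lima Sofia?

3

Kruskal's algorithm — process edges by increasing weight (ties by edge label):
Lima Sofia (3): add. Components now {Lima,Sofia} {Cairo} {Quito} {Delhi}
Cairo Quito (6): add. Components now {Lima,Sofia} {Cairo,Quito} {Delhi}
Delhi Lima (8): add. Components now {Delhi,Lima,Sofia} {Cairo,Quito}
Cairo Sofia (9): add. Components now {Cairo,Delhi,Lima,Quito,Sofia}
MST edge set: {Lima Sofia, Cairo Quito, Delhi Lima, Cairo Sofia}.
Of the listed edges, {Cairo Quito, Delhi Lima, Lima Sofia} are in the MST → 3.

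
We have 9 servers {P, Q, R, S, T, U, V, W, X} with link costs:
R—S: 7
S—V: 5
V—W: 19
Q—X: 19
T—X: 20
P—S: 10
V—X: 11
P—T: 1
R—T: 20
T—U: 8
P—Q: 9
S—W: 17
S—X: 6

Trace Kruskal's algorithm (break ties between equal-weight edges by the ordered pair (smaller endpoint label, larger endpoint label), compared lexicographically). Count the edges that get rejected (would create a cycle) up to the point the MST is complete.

Kruskal: consider edges lightest-first.
P—T (1): add — endpoints in different components.
S—V (5): add — endpoints in different components.
S—X (6): add — endpoints in different components.
R—S (7): add — endpoints in different components.
T—U (8): add — endpoints in different components.
P—Q (9): add — endpoints in different components.
P—S (10): add — endpoints in different components.
V—X (11): skip — X and V already connected.
S—W (17): add — endpoints in different components.
Edges rejected before the tree was complete: 1.

1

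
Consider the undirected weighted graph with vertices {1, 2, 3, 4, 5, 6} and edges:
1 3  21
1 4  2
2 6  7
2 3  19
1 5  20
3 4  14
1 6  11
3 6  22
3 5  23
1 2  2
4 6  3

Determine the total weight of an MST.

41

Sort edges by weight, then run Kruskal:
1 2 (2): add. Components now {1,2} {3} {4} {5} {6}
1 4 (2): add. Components now {1,2,4} {3} {5} {6}
4 6 (3): add. Components now {1,2,4,6} {3} {5}
2 6 (7): skip — 2 and 6 already connected.
1 6 (11): skip — 1 and 6 already connected.
3 4 (14): add. Components now {1,2,3,4,6} {5}
2 3 (19): skip — 2 and 3 already connected.
1 5 (20): add. Components now {1,2,3,4,5,6}
MST edges: 1 2, 1 4, 4 6, 3 4, 1 5; total weight 2+2+3+14+20 = 41.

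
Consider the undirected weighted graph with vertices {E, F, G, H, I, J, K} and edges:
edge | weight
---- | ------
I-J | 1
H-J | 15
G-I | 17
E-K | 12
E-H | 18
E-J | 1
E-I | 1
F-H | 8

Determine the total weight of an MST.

54

Sort edges by weight, then run Kruskal:
E-I (1): add. Components now {E,I} {F} {G} {H} {J} {K}
E-J (1): add. Components now {E,I,J} {F} {G} {H} {K}
I-J (1): skip — I and J already connected.
F-H (8): add. Components now {E,I,J} {F,H} {G} {K}
E-K (12): add. Components now {E,I,J,K} {F,H} {G}
H-J (15): add. Components now {E,F,H,I,J,K} {G}
G-I (17): add. Components now {E,F,G,H,I,J,K}
MST edges: E-I, E-J, F-H, E-K, H-J, G-I; total weight 1+1+8+12+15+17 = 54.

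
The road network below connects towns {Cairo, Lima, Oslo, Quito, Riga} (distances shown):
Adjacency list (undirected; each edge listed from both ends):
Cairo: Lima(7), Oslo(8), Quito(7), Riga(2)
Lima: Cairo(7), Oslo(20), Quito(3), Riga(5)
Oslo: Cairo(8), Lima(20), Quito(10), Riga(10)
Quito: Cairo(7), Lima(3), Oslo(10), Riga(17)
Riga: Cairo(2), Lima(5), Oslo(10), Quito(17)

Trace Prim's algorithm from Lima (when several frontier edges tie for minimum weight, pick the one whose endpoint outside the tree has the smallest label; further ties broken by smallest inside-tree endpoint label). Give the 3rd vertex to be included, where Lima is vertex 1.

Riga

Prim's algorithm from Lima:
Step 1: frontier [Lima Quito 3, Lima Riga 5, Cairo Lima 7, Lima Oslo 20] → take Lima Quito (3); add Quito.
Step 2: frontier [Lima Riga 5, Cairo Lima 7, Lima Oslo 20, Cairo Quito 7, Oslo Quito 10, Quito Riga 17] → take Lima Riga (5); add Riga.
Step 3: frontier [Cairo Lima 7, Lima Oslo 20, Cairo Quito 7, Oslo Quito 10, Cairo Riga 2, Oslo Riga 10] → take Cairo Riga (2); add Cairo.
Step 4: frontier [Cairo Oslo 8, Lima Oslo 20, Oslo Quito 10, Oslo Riga 10] → take Cairo Oslo (8); add Oslo.
Vertex order: Lima, Quito, Riga, Cairo, Oslo. The 3rd vertex is Riga.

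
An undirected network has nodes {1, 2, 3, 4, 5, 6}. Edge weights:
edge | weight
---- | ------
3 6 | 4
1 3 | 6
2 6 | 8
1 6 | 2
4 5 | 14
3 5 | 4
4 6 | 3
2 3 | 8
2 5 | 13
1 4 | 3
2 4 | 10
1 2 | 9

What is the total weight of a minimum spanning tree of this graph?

Kruskal's algorithm — process edges by increasing weight (ties by edge label):
1 6 (2): add. Components now {1,6} {2} {3} {4} {5}
1 4 (3): add. Components now {1,4,6} {2} {3} {5}
4 6 (3): skip — 4 and 6 already connected.
3 5 (4): add. Components now {1,4,6} {2} {3,5}
3 6 (4): add. Components now {1,3,4,5,6} {2}
1 3 (6): skip — 1 and 3 already connected.
2 3 (8): add. Components now {1,2,3,4,5,6}
MST edges: 1 6, 1 4, 3 5, 3 6, 2 3; total weight 2+3+4+4+8 = 21.

21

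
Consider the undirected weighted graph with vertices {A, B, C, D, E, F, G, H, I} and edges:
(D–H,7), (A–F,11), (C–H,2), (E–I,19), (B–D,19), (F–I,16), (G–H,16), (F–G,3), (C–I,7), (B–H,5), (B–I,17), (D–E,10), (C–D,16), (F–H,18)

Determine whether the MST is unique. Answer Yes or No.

Kruskal's algorithm — process edges by increasing weight (ties by edge label):
C–H (2): add — endpoints in different components.
F–G (3): add — endpoints in different components.
B–H (5): add — endpoints in different components.
C–I (7): add — endpoints in different components.
D–H (7): add — endpoints in different components.
D–E (10): add — endpoints in different components.
A–F (11): add — endpoints in different components.
C–D (16): skip — C and D already connected.
F–I (16): add — endpoints in different components.
Non-tree edge G–H has weight 16, equal to the heaviest edge on its tree cycle — swapping gives another MST of the same weight. Not unique.

No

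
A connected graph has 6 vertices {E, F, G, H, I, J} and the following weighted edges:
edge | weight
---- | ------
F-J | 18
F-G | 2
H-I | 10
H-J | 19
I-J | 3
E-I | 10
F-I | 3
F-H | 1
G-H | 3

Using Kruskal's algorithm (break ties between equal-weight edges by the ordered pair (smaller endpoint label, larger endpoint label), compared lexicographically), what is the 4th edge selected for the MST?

I-J

Sort edges by weight, then run Kruskal:
F-H (1): add. Components now {E} {F,H} {G} {I} {J}
F-G (2): add. Components now {E} {F,G,H} {I} {J}
F-I (3): add. Components now {E} {F,G,H,I} {J}
G-H (3): skip — G and H already connected.
I-J (3): add. Components now {E} {F,G,H,I,J}
E-I (10): add. Components now {E,F,G,H,I,J}
The 4th edge added is I-J.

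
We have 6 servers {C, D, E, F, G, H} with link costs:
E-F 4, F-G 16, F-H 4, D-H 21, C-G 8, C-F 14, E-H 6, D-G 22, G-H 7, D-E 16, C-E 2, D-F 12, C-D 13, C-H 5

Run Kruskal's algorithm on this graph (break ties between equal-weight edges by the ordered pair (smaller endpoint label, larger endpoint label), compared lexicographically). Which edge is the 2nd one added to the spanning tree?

Kruskal: consider edges lightest-first.
C-E (2): add — endpoints in different components.
E-F (4): add — endpoints in different components.
F-H (4): add — endpoints in different components.
C-H (5): skip — C and H already connected.
E-H (6): skip — E and H already connected.
G-H (7): add — endpoints in different components.
C-G (8): skip — C and G already connected.
D-F (12): add — endpoints in different components.
The 2nd edge added is E-F.

E-F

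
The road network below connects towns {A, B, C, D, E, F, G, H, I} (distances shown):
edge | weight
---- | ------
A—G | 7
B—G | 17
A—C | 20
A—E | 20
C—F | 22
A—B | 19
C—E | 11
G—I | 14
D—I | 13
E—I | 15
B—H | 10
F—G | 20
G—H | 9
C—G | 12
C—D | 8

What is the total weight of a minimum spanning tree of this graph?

90

Prim, starting at F.
Step 1: cheapest edge leaving the tree is F—G (20); add G.
Step 2: cheapest edge leaving the tree is A—G (7); add A.
Step 3: cheapest edge leaving the tree is G—H (9); add H.
Step 4: cheapest edge leaving the tree is B—H (10); add B.
Step 5: cheapest edge leaving the tree is C—G (12); add C.
Step 6: cheapest edge leaving the tree is C—D (8); add D.
Step 7: cheapest edge leaving the tree is C—E (11); add E.
Step 8: cheapest edge leaving the tree is D—I (13); add I.
MST edges: F—G, A—G, G—H, B—H, C—G, C—D, C—E, D—I; total weight 20+7+9+10+12+8+11+13 = 90.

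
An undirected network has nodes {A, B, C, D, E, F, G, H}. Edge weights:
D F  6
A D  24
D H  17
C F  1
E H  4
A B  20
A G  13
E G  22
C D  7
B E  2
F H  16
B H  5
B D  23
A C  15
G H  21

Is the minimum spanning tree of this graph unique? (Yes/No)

Yes

Sort edges by weight, then run Kruskal:
C F (1): add — endpoints in different components.
B E (2): add — endpoints in different components.
E H (4): add — endpoints in different components.
B H (5): skip — B and H already connected.
D F (6): add — endpoints in different components.
C D (7): skip — C and D already connected.
A G (13): add — endpoints in different components.
A C (15): add — endpoints in different components.
F H (16): add — endpoints in different components.
Every non-tree edge has weight strictly greater than the heaviest edge on the tree path between its endpoints, so the MST is unique.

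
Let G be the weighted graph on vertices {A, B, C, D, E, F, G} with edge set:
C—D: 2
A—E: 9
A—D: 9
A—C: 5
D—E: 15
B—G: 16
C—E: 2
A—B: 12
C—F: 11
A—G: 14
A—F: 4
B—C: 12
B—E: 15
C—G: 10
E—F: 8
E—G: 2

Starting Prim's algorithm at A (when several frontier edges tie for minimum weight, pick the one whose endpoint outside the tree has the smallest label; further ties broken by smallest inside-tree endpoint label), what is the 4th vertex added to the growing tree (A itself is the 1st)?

Prim, starting at A.
Step 1: cheapest edge leaving the tree is A—F (4); add F.
Step 2: cheapest edge leaving the tree is A—C (5); add C.
Step 3: cheapest edge leaving the tree is C—D (2); add D.
Step 4: cheapest edge leaving the tree is C—E (2); add E.
Step 5: cheapest edge leaving the tree is E—G (2); add G.
Step 6: cheapest edge leaving the tree is A—B (12); add B.
Vertex order: A, F, C, D, E, G, B. The 4th vertex is D.

D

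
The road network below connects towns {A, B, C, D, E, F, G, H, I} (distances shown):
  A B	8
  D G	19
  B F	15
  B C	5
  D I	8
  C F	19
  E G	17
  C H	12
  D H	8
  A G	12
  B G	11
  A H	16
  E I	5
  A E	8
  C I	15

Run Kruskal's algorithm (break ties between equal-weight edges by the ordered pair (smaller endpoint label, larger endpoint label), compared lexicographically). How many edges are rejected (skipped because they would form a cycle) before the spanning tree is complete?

Sort edges by weight, then run Kruskal:
B C (5): add — endpoints in different components.
E I (5): add — endpoints in different components.
A B (8): add — endpoints in different components.
A E (8): add — endpoints in different components.
D H (8): add — endpoints in different components.
D I (8): add — endpoints in different components.
B G (11): add — endpoints in different components.
A G (12): skip — A and G already connected.
C H (12): skip — C and H already connected.
B F (15): add — endpoints in different components.
Edges rejected before the tree was complete: 2.

2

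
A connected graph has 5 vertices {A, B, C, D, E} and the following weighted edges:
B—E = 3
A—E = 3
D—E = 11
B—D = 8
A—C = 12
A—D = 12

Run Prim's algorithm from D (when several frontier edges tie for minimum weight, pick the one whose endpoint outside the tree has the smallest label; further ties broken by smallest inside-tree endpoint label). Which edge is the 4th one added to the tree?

Prim, starting at D.
Step 1: cheapest edge leaving the tree is B—D (8); add B.
Step 2: cheapest edge leaving the tree is B—E (3); add E.
Step 3: cheapest edge leaving the tree is A—E (3); add A.
Step 4: cheapest edge leaving the tree is A—C (12); add C.
The 4th edge added is A—C.

A-C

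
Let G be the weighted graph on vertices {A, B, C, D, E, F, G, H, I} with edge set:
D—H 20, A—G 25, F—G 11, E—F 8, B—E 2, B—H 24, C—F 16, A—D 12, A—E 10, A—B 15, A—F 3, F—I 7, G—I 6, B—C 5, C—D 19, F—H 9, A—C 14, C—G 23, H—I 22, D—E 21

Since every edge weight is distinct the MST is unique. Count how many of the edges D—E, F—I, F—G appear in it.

1

Kruskal's algorithm — process edges by increasing weight (ties by edge label):
B—E (2): add — endpoints in different components.
A—F (3): add — endpoints in different components.
B—C (5): add — endpoints in different components.
G—I (6): add — endpoints in different components.
F—I (7): add — endpoints in different components.
E—F (8): add — endpoints in different components.
F—H (9): add — endpoints in different components.
A—E (10): skip — A and E already connected.
F—G (11): skip — F and G already connected.
A—D (12): add — endpoints in different components.
MST edge set: {B—E, A—F, B—C, G—I, F—I, E—F, F—H, A—D}.
Of the listed edges, {F—I} are in the MST → 1.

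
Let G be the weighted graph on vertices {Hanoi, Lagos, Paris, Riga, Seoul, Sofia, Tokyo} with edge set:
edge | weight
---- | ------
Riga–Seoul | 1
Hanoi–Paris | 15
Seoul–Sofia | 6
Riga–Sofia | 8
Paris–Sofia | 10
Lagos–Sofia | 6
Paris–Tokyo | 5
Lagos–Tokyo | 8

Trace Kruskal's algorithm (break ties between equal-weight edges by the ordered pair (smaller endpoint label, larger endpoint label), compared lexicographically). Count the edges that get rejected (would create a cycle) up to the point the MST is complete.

Kruskal: consider edges lightest-first.
Riga–Seoul (1): add — endpoints in different components.
Paris–Tokyo (5): add — endpoints in different components.
Lagos–Sofia (6): add — endpoints in different components.
Seoul–Sofia (6): add — endpoints in different components.
Lagos–Tokyo (8): add — endpoints in different components.
Riga–Sofia (8): skip — Riga and Sofia already connected.
Paris–Sofia (10): skip — Paris and Sofia already connected.
Hanoi–Paris (15): add — endpoints in different components.
Edges rejected before the tree was complete: 2.

2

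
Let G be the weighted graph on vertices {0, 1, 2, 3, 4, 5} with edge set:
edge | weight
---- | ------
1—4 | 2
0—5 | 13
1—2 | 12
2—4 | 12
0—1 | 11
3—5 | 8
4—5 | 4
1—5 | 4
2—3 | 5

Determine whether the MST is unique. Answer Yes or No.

No

Sort edges by weight, then run Kruskal:
1—4 (2): add. Components now {0} {1,4} {2} {3} {5}
1—5 (4): add. Components now {0} {1,4,5} {2} {3}
4—5 (4): skip — 4 and 5 already connected.
2—3 (5): add. Components now {0} {1,4,5} {2,3}
3—5 (8): add. Components now {0} {1,2,3,4,5}
0—1 (11): add. Components now {0,1,2,3,4,5}
Non-tree edge 4—5 has weight 4, equal to the heaviest edge on its tree cycle — swapping gives another MST of the same weight. Not unique.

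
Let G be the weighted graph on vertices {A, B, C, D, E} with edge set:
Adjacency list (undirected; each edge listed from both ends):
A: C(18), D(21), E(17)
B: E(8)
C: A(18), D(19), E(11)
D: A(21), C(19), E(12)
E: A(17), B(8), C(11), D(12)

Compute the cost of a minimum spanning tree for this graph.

48

Sort edges by weight, then run Kruskal:
B E (8): add. Components now {A} {B,E} {C} {D}
C E (11): add. Components now {A} {B,C,E} {D}
D E (12): add. Components now {A} {B,C,D,E}
A E (17): add. Components now {A,B,C,D,E}
MST edges: B E, C E, D E, A E; total weight 8+11+12+17 = 48.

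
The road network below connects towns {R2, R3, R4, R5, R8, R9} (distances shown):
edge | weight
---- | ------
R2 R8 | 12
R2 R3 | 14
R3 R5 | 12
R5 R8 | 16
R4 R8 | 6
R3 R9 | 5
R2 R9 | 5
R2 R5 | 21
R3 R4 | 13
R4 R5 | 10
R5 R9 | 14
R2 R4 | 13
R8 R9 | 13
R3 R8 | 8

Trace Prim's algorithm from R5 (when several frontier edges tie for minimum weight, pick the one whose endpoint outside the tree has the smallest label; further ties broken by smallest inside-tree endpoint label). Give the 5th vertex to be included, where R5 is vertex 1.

R9

Prim, starting at R5.
Step 1: cheapest edge leaving the tree is R4 R5 (10); add R4.
Step 2: cheapest edge leaving the tree is R4 R8 (6); add R8.
Step 3: cheapest edge leaving the tree is R3 R8 (8); add R3.
Step 4: cheapest edge leaving the tree is R3 R9 (5); add R9.
Step 5: cheapest edge leaving the tree is R2 R9 (5); add R2.
Vertex order: R5, R4, R8, R3, R9, R2. The 5th vertex is R9.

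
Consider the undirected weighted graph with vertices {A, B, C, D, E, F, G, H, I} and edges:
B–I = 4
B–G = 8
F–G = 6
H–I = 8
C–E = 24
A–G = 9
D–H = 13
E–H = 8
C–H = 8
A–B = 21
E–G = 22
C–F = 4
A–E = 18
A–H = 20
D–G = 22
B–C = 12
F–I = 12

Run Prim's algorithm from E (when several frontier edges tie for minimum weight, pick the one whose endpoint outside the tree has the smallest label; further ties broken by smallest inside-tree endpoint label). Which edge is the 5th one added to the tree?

Grow the tree from E using Prim:
Step 1: cheapest edge leaving the tree is E–H (8); add H.
Step 2: cheapest edge leaving the tree is C–H (8); add C.
Step 3: cheapest edge leaving the tree is C–F (4); add F.
Step 4: cheapest edge leaving the tree is F–G (6); add G.
Step 5: cheapest edge leaving the tree is B–G (8); add B.
Step 6: cheapest edge leaving the tree is B–I (4); add I.
Step 7: cheapest edge leaving the tree is A–G (9); add A.
Step 8: cheapest edge leaving the tree is D–H (13); add D.
The 5th edge added is B–G.

B-G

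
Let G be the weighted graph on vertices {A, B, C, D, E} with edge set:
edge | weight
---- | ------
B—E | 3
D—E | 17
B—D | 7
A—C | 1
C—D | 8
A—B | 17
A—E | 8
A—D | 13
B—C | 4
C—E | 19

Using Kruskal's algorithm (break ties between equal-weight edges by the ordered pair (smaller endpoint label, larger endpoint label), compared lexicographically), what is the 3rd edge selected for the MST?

B-C

Kruskal: consider edges lightest-first.
A—C (1): add. Components now {A,C} {B} {D} {E}
B—E (3): add. Components now {A,C} {B,E} {D}
B—C (4): add. Components now {A,B,C,E} {D}
B—D (7): add. Components now {A,B,C,D,E}
The 3rd edge added is B—C.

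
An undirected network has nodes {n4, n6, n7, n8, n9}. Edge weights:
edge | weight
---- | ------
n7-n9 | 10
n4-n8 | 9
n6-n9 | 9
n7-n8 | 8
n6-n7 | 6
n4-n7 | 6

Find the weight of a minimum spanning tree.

Prim's algorithm from n7:
Step 1: frontier [n4-n7 6, n6-n7 6, n7-n8 8, n7-n9 10] → take n4-n7 (6); add n4.
Step 2: frontier [n4-n8 9, n6-n7 6, n7-n8 8, n7-n9 10] → take n6-n7 (6); add n6.
Step 3: frontier [n4-n8 9, n6-n9 9, n7-n8 8, n7-n9 10] → take n7-n8 (8); add n8.
Step 4: frontier [n6-n9 9, n7-n9 10] → take n6-n9 (9); add n9.
MST edges: n4-n7, n6-n7, n7-n8, n6-n9; total weight 6+6+8+9 = 29.

29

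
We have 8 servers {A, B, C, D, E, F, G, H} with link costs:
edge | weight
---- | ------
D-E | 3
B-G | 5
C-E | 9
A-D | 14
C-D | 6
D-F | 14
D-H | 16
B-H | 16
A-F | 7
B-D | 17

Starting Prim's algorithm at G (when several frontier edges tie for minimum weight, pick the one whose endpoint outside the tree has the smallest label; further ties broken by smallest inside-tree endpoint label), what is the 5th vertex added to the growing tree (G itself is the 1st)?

E

Grow the tree from G using Prim:
Step 1: cheapest edge leaving the tree is B-G (5); add B.
Step 2: cheapest edge leaving the tree is B-H (16); add H.
Step 3: cheapest edge leaving the tree is D-H (16); add D.
Step 4: cheapest edge leaving the tree is D-E (3); add E.
Step 5: cheapest edge leaving the tree is C-D (6); add C.
Step 6: cheapest edge leaving the tree is A-D (14); add A.
Step 7: cheapest edge leaving the tree is A-F (7); add F.
Vertex order: G, B, H, D, E, C, A, F. The 5th vertex is E.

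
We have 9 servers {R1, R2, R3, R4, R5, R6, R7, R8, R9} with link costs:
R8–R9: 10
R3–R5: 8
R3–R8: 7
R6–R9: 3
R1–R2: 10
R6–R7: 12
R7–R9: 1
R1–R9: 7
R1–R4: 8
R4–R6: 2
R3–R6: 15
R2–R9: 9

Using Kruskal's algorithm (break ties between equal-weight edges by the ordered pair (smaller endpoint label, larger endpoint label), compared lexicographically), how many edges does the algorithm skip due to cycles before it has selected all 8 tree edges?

2

Sort edges by weight, then run Kruskal:
R7–R9 (1): add — endpoints in different components.
R4–R6 (2): add — endpoints in different components.
R6–R9 (3): add — endpoints in different components.
R1–R9 (7): add — endpoints in different components.
R3–R8 (7): add — endpoints in different components.
R1–R4 (8): skip — R4 and R1 already connected.
R3–R5 (8): add — endpoints in different components.
R2–R9 (9): add — endpoints in different components.
R1–R2 (10): skip — R1 and R2 already connected.
R8–R9 (10): add — endpoints in different components.
Edges rejected before the tree was complete: 2.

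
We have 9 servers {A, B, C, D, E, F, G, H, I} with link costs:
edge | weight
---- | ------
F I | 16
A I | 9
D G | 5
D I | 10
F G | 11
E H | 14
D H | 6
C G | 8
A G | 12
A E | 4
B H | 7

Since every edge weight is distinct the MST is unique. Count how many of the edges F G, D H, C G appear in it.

3

Kruskal's algorithm — process edges by increasing weight (ties by edge label):
A E (4): add — endpoints in different components.
D G (5): add — endpoints in different components.
D H (6): add — endpoints in different components.
B H (7): add — endpoints in different components.
C G (8): add — endpoints in different components.
A I (9): add — endpoints in different components.
D I (10): add — endpoints in different components.
F G (11): add — endpoints in different components.
MST edge set: {A E, D G, D H, B H, C G, A I, D I, F G}.
Of the listed edges, {F G, D H, C G} are in the MST → 3.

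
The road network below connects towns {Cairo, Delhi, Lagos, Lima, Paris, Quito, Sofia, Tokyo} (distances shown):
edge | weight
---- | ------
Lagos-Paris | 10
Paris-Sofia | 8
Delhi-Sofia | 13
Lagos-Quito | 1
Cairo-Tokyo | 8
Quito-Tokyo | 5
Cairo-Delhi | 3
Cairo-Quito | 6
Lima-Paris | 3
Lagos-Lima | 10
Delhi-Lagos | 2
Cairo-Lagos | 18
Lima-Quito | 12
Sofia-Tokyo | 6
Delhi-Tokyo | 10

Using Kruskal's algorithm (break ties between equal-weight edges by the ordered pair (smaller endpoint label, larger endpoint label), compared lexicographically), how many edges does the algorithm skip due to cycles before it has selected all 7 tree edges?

Kruskal's algorithm — process edges by increasing weight (ties by edge label):
Lagos-Quito (1): add — endpoints in different components.
Delhi-Lagos (2): add — endpoints in different components.
Cairo-Delhi (3): add — endpoints in different components.
Lima-Paris (3): add — endpoints in different components.
Quito-Tokyo (5): add — endpoints in different components.
Cairo-Quito (6): skip — Cairo and Quito already connected.
Sofia-Tokyo (6): add — endpoints in different components.
Cairo-Tokyo (8): skip — Cairo and Tokyo already connected.
Paris-Sofia (8): add — endpoints in different components.
Edges rejected before the tree was complete: 2.

2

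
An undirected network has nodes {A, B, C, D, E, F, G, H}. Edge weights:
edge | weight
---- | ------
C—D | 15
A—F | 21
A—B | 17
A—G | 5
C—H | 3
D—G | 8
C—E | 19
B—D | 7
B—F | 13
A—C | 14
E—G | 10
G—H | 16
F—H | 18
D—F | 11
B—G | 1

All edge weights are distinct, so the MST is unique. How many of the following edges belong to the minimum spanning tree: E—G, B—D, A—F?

2

Kruskal: consider edges lightest-first.
B—G (1): add — endpoints in different components.
C—H (3): add — endpoints in different components.
A—G (5): add — endpoints in different components.
B—D (7): add — endpoints in different components.
D—G (8): skip — D and G already connected.
E—G (10): add — endpoints in different components.
D—F (11): add — endpoints in different components.
B—F (13): skip — B and F already connected.
A—C (14): add — endpoints in different components.
MST edge set: {B—G, C—H, A—G, B—D, E—G, D—F, A—C}.
Of the listed edges, {E—G, B—D} are in the MST → 2.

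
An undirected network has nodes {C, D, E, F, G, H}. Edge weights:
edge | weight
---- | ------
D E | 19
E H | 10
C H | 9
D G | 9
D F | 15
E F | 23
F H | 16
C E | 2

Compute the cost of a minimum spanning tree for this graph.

51

Sort edges by weight, then run Kruskal:
C E (2): add. Components now {C,E} {D} {F} {G} {H}
C H (9): add. Components now {C,E,H} {D} {F} {G}
D G (9): add. Components now {C,E,H} {D,G} {F}
E H (10): skip — E and H already connected.
D F (15): add. Components now {C,E,H} {D,F,G}
F H (16): add. Components now {C,D,E,F,G,H}
MST edges: C E, C H, D G, D F, F H; total weight 2+9+9+15+16 = 51.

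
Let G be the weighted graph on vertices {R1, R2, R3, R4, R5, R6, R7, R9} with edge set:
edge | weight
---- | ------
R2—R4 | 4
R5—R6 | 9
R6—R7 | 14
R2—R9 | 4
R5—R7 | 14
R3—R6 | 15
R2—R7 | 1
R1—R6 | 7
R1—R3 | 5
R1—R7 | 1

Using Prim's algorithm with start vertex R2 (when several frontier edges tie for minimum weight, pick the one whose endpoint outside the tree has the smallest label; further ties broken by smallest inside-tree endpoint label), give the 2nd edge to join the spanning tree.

Prim's algorithm from R2:
Step 1: frontier [R2—R7 1, R2—R4 4, R2—R9 4] → take R2—R7 (1); add R7.
Step 2: frontier [R2—R4 4, R2—R9 4, R1—R7 1, R5—R7 14, R6—R7 14] → take R1—R7 (1); add R1.
Step 3: frontier [R1—R3 5, R1—R6 7, R2—R4 4, R2—R9 4, R5—R7 14, R6—R7 14] → take R2—R4 (4); add R4.
Step 4: frontier [R1—R3 5, R1—R6 7, R2—R9 4, R5—R7 14, R6—R7 14] → take R2—R9 (4); add R9.
Step 5: frontier [R1—R3 5, R1—R6 7, R5—R7 14, R6—R7 14] → take R1—R3 (5); add R3.
Step 6: frontier [R1—R6 7, R3—R6 15, R5—R7 14, R6—R7 14] → take R1—R6 (7); add R6.
Step 7: frontier [R5—R6 9, R5—R7 14] → take R5—R6 (9); add R5.
The 2nd edge added is R1—R7.

R1-R7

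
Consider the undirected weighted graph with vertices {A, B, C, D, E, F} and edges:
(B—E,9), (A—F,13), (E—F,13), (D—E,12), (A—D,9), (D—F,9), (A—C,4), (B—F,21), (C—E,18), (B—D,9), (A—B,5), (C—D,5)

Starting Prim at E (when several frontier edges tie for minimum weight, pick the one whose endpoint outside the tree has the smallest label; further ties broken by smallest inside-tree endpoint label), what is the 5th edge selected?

D-F

Grow the tree from E using Prim:
Step 1: frontier [B—E 9, D—E 12, E—F 13, C—E 18] → take B—E (9); add B.
Step 2: frontier [A—B 5, B—D 9, B—F 21, D—E 12, E—F 13, C—E 18] → take A—B (5); add A.
Step 3: frontier [A—C 4, A—D 9, A—F 13, B—D 9, B—F 21, D—E 12, E—F 13, C—E 18] → take A—C (4); add C.
Step 4: frontier [A—D 9, A—F 13, B—D 9, B—F 21, C—D 5, D—E 12, E—F 13] → take C—D (5); add D.
Step 5: frontier [A—F 13, B—F 21, D—F 9, E—F 13] → take D—F (9); add F.
The 5th edge added is D—F.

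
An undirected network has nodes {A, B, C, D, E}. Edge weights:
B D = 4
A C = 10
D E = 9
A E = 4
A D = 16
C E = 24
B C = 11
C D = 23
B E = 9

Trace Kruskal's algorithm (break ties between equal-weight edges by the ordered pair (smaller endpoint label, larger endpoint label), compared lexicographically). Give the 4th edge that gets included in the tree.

Kruskal's algorithm — process edges by increasing weight (ties by edge label):
A E (4): add — endpoints in different components.
B D (4): add — endpoints in different components.
B E (9): add — endpoints in different components.
D E (9): skip — D and E already connected.
A C (10): add — endpoints in different components.
The 4th edge added is A C.

A-C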